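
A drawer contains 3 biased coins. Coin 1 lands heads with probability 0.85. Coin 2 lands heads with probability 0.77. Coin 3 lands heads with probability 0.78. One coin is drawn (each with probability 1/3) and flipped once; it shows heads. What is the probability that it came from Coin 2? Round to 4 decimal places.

P(heads|C1) = 0.85; P(heads|C2) = 0.77; P(heads|C3) = 0.78.
Prior × likelihood for each source: 0.333333·0.85=0.2833, 0.333333·0.77=0.2567, 0.333333·0.78=0.2600. Summing gives P(heads) = 0.80000.
P(Coin 2 | heads) = 0.2567 / 0.80000 = 0.3208.

Posterior probability ≈ 0.3208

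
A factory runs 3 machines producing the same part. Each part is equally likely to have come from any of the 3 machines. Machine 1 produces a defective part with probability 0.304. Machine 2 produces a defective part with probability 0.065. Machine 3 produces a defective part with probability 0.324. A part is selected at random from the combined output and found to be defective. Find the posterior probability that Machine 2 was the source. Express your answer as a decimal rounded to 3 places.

Posterior probability ≈ 0.094

P(defective|M1) = 0.304; P(defective|M2) = 0.065; P(defective|M3) = 0.324.
Prior × likelihood for each source: 0.333333·0.304=0.1013, 0.333333·0.065=0.02167, 0.333333·0.324=0.1080. Summing gives P(defective) = 0.23100.
P(Machine 2 | defective) = 0.02167 / 0.23100 = 0.094.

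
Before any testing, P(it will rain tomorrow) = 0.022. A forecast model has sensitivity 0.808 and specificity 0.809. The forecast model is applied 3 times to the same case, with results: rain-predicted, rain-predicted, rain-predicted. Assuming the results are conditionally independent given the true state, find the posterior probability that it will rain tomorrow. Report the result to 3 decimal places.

With H the event that it will rain tomorrow, the joint likelihood of the observed sequence is P(data|H) = 0.808·0.808·0.808 = 0.52751 and P(data|¬H) = 0.191·0.191·0.191 = 0.0069679.
Bayes: P(H|data) = 0.022·0.52751 / (0.022·0.52751 + 0.978·0.0069679) = 0.011605/0.018420 = 0.6300.

Posterior P(H) ≈ 0.630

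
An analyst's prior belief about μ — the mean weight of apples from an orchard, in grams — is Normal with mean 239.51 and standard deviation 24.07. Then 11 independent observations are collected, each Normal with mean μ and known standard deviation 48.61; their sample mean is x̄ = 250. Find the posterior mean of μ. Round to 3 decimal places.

Posterior mean ≈ 247.163

Prior precision 1/τ₀² = 1/24.07² = 0.00172603; data precision n/σ² = 11/48.61² = 0.00465523.
Posterior precision = 0.00172603 + 0.00465523 = 0.00638126.
Posterior mean = (0.00172603·239.51 + 0.00465523·250) / 0.00638126 = 247.163.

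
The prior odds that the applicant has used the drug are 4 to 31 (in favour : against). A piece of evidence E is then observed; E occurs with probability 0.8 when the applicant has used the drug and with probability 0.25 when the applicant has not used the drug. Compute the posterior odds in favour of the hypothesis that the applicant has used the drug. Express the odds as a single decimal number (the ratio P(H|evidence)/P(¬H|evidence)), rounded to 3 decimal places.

Prior odds = 4/31 = 0.12903.
Likelihood ratio for E = 0.8/0.25 = 3.2000.
Posterior odds = prior odds × LR = 0.41290.

Posterior odds ≈ 0.413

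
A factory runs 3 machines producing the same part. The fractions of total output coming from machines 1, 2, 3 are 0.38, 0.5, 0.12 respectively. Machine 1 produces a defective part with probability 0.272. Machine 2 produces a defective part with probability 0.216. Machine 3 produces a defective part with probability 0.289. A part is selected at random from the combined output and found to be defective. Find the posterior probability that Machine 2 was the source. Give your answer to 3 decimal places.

Tabulate prior·likelihood by source: [1] prior 0.38, lik 0.272, product 0.1034; [2] prior 0.5, lik 0.216, product 0.1080; [3] prior 0.12, lik 0.289, product 0.03468.
Normalizing constant = 0.24604; the posterior for Machine 2 is its product over the sum, 0.1080/0.24604 = 0.439.

Posterior probability ≈ 0.439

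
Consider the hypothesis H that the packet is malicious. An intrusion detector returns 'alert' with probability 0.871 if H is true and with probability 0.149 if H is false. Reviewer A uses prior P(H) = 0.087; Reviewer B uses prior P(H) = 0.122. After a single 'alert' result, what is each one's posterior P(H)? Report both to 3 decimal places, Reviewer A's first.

Reviewer A: 0.358; Reviewer B: 0.448

P('+'|H) = 0.871, P('+'|¬H) = 0.149.
Reviewer A: numerator 0.871·0.087 = 0.075777; evidence = 0.075777+0.149·0.913 = 0.21181; posterior = 0.358.
Reviewer B: numerator 0.871·0.122 = 0.10626; evidence = 0.10626+0.149·0.878 = 0.23708; posterior = 0.448.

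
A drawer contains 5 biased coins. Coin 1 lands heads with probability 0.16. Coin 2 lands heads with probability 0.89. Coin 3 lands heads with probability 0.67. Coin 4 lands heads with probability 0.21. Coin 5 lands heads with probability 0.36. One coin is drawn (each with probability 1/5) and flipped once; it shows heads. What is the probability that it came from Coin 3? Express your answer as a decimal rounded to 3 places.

Posterior probability ≈ 0.293

Tabulate prior·likelihood by source: [1] prior 0.2, lik 0.16, product 0.03200; [2] prior 0.2, lik 0.89, product 0.1780; [3] prior 0.2, lik 0.67, product 0.1340; [4] prior 0.2, lik 0.21, product 0.04200; [5] prior 0.2, lik 0.36, product 0.07200.
Normalizing constant = 0.45800; the posterior for Coin 3 is its product over the sum, 0.1340/0.45800 = 0.293.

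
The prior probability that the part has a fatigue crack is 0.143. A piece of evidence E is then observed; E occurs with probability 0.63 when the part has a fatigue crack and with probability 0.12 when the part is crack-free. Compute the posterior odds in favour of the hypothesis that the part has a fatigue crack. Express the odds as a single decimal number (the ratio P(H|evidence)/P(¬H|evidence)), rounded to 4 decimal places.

Posterior odds ≈ 0.8760

Prior odds = 0.143/(1−0.143) = 0.16686. In log-odds, ln(0.16686) = -1.7906.
Add log likelihood ratio: ln(5.2500) = 1.6582.
Posterior log-odds = -0.13237, so posterior odds = exp(-0.13237) = 0.87602.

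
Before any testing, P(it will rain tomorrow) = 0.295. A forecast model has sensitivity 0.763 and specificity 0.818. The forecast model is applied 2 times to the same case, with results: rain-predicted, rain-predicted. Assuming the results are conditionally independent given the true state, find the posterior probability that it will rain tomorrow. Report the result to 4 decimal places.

With H the event that it will rain tomorrow, the joint likelihood of the observed sequence is P(data|H) = 0.763·0.763 = 0.58217 and P(data|¬H) = 0.182·0.182 = 0.033124.
Bayes: P(H|data) = 0.295·0.58217 / (0.295·0.58217 + 0.705·0.033124) = 0.17174/0.19509 = 0.8803.

Posterior P(H) ≈ 0.8803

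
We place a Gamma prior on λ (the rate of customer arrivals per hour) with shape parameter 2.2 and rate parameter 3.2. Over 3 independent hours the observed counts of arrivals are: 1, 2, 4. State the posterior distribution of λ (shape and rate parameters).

The Poisson likelihood adds the total count to the shape and the number of exposure periods to the rate. Here ∑xᵢ = 7 and n = 3, so shape 2.2→9.2 and rate 3.2→6.2.

Posterior: Gamma(shape=9.2, rate=6.2)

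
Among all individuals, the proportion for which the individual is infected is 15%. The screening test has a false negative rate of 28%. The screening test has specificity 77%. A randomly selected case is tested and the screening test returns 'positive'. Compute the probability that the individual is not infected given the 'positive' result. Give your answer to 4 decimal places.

Let H be the event that the individual is infected. P(H) = 0.15, so P(¬H) = 0.85. With E the 'positive' result, P(E|H) = 0.72 and P(E|¬H) = 0.23.
P(E) = 0.72·0.15 + 0.23·0.85 = 0.10800 + 0.19550 = 0.30350.
By Bayes' theorem, P(H|E) = 0.10800 / 0.30350 = 0.3558. Hence P(¬H|E) = 1 − 0.3558 = 0.6442.

P(¬H | E) ≈ 0.6442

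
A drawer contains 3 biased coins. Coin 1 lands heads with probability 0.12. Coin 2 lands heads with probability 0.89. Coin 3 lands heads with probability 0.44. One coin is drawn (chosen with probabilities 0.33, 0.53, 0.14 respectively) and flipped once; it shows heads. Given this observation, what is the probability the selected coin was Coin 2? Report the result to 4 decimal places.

Posterior probability ≈ 0.8234

P(heads|C1) = 0.12; P(heads|C2) = 0.89; P(heads|C3) = 0.44.
Prior × likelihood for each source: 0.33·0.12=0.03960, 0.53·0.89=0.4717, 0.14·0.44=0.06160. Summing gives P(heads) = 0.57290.
P(Coin 2 | heads) = 0.4717 / 0.57290 = 0.8234.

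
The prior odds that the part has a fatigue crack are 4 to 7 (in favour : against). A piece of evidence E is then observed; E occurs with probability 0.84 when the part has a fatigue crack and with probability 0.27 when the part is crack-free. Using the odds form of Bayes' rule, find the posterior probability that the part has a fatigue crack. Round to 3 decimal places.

Posterior probability ≈ 0.640

Prior odds = 4/7 = 0.57143. In log-odds, ln(0.57143) = -0.55962.
Add log likelihood ratio: ln(3.1111) = 1.1350.
Posterior log-odds = 0.57536, so posterior odds = exp(0.57536) = 1.7778. Converting, P(H|E) = 1.7778/2.7778 = 0.640.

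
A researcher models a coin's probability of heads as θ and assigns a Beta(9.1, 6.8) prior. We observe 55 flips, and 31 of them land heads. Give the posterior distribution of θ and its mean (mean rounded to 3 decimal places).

Observing 31 successes and 24 failures updates Beta(9.1, 6.8) by adding the success and failure counts to the two shape parameters: α = 9.1+31 = 40.1, β = 6.8+24 = 30.8.
E[θ | data] = 40.1/(40.1+30.8) = 0.566.

Posterior: Beta(40.1, 30.8); mean ≈ 0.566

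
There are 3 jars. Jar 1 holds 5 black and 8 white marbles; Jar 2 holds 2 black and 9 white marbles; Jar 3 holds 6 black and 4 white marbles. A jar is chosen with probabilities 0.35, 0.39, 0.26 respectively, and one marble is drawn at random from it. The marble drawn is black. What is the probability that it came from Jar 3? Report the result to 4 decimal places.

Posterior probability ≈ 0.4315

Tabulate prior·likelihood by source: [1] prior 0.35, lik 0.3846, product 0.1346; [2] prior 0.39, lik 0.1818, product 0.07091; [3] prior 0.26, lik 0.6, product 0.1560.
Normalizing constant = 0.36152; the posterior for Jar 3 is its product over the sum, 0.1560/0.36152 = 0.4315.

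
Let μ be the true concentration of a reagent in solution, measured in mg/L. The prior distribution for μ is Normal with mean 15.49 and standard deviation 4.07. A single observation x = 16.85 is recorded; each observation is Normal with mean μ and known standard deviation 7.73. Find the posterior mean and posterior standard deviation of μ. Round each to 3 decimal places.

Posterior mean ≈ 15.785; posterior SD ≈ 3.601

Prior precision 1/τ₀² = 1/4.07² = 0.0603686; data precision n/σ² = 1/7.73² = 0.0167356.
Posterior precision = 0.0603686 + 0.0167356 = 0.0771042, giving posterior SD = 1/√0.0771042 = 3.601.
Posterior mean = (0.0603686·15.49 + 0.0167356·16.85) / 0.0771042 = 15.785.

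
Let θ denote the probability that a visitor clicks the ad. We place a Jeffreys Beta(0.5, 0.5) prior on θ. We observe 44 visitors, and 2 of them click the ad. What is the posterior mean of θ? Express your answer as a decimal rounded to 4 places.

The binomial likelihood is conjugate to the Beta prior: with 2 successes and 42 failures, the posterior is Beta(0.5+2, 0.5+42) = Beta(2.5, 42.5).
Posterior mean = α/(α+β) = 2.5/45 = 0.0556.

Posterior mean ≈ 0.0556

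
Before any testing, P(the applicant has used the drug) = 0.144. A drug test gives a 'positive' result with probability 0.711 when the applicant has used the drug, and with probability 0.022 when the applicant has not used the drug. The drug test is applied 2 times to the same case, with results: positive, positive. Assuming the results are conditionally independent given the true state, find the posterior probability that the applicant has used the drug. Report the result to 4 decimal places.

Let H be the event that the applicant has used the drug; start with P(H) = 0.144. P('positive'|H) = 0.711, P('positive'|¬H) = 0.022.
Update on result 1 ('positive'): P(H) ← 0.711·0.1440 / (0.711·0.1440 + 0.022·0.8560) = 0.10238/0.12122 = 0.8446.
Update on result 2 ('positive'): P(H) ← 0.711·0.8446 / (0.711·0.8446 + 0.022·0.1554) = 0.60054/0.60396 = 0.9943.

Posterior P(H) ≈ 0.9943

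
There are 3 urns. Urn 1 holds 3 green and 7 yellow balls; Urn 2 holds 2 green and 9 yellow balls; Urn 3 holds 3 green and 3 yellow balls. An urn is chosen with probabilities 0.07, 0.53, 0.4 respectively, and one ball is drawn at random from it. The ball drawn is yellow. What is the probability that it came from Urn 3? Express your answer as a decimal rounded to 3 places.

P(yellow|Urn 1) = 0.7; P(yellow|Urn 2) = 0.8182; P(yellow|Urn 3) = 0.5.
Prior × likelihood for each source: 0.07·0.7=0.04900, 0.53·0.8182=0.4336, 0.4·0.5=0.2000. Summing gives P(yellow) = 0.68264.
P(Urn 3 | yellow) = 0.2000 / 0.68264 = 0.293.

Posterior probability ≈ 0.293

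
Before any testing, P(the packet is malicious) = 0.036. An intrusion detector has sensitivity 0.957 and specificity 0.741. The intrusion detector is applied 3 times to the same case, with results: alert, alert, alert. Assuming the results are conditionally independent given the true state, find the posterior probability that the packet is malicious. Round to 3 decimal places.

Posterior P(H) ≈ 0.653

Let H be the event that the packet is malicious; start with P(H) = 0.036. P('alert'|H) = 0.957, P('alert'|¬H) = 0.259.
Update on result 1 ('alert'): P(H) ← 0.957·0.0360 / (0.957·0.0360 + 0.259·0.9640) = 0.034452/0.28413 = 0.1213.
Update on result 2 ('alert'): P(H) ← 0.957·0.1213 / (0.957·0.1213 + 0.259·0.8787) = 0.11604/0.34364 = 0.3377.
Update on result 3 ('alert'): P(H) ← 0.957·0.3377 / (0.957·0.3377 + 0.259·0.6623) = 0.32317/0.49471 = 0.6532.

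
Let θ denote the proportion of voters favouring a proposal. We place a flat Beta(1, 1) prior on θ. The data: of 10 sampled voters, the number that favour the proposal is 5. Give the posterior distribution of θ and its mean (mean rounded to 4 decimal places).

Posterior: Beta(6, 6); mean ≈ 0.5000

The binomial likelihood is conjugate to the Beta prior: with 5 successes and 5 failures, the posterior is Beta(1+5, 1+5) = Beta(6, 6).
Posterior mean = α/(α+β) = 6/12 = 0.5000.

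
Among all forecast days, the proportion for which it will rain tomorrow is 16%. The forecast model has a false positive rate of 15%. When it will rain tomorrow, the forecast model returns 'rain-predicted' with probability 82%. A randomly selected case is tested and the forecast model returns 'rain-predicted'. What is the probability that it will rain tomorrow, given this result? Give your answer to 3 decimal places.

Let H be the event that it will rain tomorrow. P(H) = 0.16, so P(¬H) = 0.84. With E the 'rain-predicted' result, P(E|H) = 0.82 and P(E|¬H) = 0.15.
P(E) = 0.82·0.16 + 0.15·0.84 = 0.13120 + 0.12600 = 0.25720.
By Bayes' theorem, P(H|E) = 0.13120 / 0.25720 = 0.510.

P(H | E) ≈ 0.510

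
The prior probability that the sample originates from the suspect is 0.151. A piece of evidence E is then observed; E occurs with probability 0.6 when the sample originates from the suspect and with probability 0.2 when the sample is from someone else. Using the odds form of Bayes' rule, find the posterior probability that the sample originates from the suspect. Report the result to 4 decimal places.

Prior odds = 0.151/(1−0.151) = 0.17786.
Likelihood ratio for E = 0.6/0.2 = 3.0000.
Posterior odds = prior odds × LR = 0.53357.
Posterior probability = odds/(1+odds) = 0.53357/1.5336 = 0.3479.

Posterior probability ≈ 0.3479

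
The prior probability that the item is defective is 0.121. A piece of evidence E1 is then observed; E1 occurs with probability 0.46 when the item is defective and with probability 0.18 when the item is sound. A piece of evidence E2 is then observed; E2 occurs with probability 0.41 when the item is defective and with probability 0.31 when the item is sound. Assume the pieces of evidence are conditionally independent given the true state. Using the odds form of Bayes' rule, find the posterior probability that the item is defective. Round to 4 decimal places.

Posterior probability ≈ 0.3175

Prior odds = 0.121/(1−0.121) = 0.13766.
Likelihood ratio for E1 = 0.46/0.18 = 2.5556.
Likelihood ratio for E2 = 0.41/0.31 = 1.3226.
Posterior odds = prior odds × LR₁ × LR₂ = 0.46527.
Posterior probability = odds/(1+odds) = 0.46527/1.4653 = 0.3175.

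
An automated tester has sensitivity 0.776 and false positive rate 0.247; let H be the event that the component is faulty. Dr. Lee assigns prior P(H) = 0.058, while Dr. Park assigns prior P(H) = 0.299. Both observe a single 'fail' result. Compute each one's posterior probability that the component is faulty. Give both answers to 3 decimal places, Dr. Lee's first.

P('+'|H) = 0.776, P('+'|¬H) = 0.247.
Dr. Lee: numerator 0.776·0.058 = 0.045008; evidence = 0.045008+0.247·0.942 = 0.27768; posterior = 0.162.
Dr. Park: numerator 0.776·0.299 = 0.23202; evidence = 0.23202+0.247·0.701 = 0.40517; posterior = 0.573.

Dr. Lee: 0.162; Dr. Park: 0.573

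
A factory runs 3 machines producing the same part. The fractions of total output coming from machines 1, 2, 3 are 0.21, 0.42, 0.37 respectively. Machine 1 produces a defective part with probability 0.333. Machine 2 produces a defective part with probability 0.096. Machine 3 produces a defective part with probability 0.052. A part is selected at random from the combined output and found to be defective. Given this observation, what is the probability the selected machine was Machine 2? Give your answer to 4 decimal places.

Tabulate prior·likelihood by source: [1] prior 0.21, lik 0.333, product 0.06993; [2] prior 0.42, lik 0.096, product 0.04032; [3] prior 0.37, lik 0.052, product 0.01924.
Normalizing constant = 0.12949; the posterior for Machine 2 is its product over the sum, 0.04032/0.12949 = 0.3114.

Posterior probability ≈ 0.3114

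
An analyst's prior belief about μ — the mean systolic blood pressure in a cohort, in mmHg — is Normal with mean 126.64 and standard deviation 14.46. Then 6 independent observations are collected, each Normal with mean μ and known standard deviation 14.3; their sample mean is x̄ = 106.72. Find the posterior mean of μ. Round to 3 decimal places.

With known σ, the Normal prior is conjugate. Weight on the data is w = (n/σ²)/(n/σ² + 1/τ₀²) = 0.0293413/(0.0293413+0.00478259) = 0.85985.
Posterior mean = w·x̄ + (1−w)·μ₀ = 0.85985·106.72 + 0.14015·126.64 = 109.512.

Posterior mean ≈ 109.512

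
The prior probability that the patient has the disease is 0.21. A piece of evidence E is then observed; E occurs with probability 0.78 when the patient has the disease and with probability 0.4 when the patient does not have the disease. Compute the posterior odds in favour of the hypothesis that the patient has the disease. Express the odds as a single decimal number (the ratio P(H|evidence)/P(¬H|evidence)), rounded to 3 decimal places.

Posterior odds ≈ 0.518

Prior odds = 0.21/(1−0.21) = 0.26582.
Likelihood ratio for E = 0.78/0.4 = 1.9500.
Posterior odds = prior odds × LR = 0.51835.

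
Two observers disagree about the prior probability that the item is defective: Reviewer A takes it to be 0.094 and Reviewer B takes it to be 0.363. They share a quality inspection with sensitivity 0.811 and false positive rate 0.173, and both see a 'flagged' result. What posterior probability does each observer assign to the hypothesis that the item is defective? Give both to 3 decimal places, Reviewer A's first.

Reviewer A: 0.327; Reviewer B: 0.728

The likelihood ratio for a 'flagged' result is 0.811/0.173 = 4.6879.
Reviewer A: prior odds 0.094/0.906 = 0.10375; posterior odds 0.48638; posterior probability 0.327.
Reviewer B: prior odds 0.363/0.637 = 0.56986; posterior odds 2.6714; posterior probability 0.728.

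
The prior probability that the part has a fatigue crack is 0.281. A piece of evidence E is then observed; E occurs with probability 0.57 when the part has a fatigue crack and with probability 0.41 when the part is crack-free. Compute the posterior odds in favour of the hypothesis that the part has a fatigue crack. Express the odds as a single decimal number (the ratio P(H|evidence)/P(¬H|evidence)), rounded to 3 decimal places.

Posterior odds ≈ 0.543

Prior odds = 0.281/(1−0.281) = 0.39082.
Likelihood ratio for E = 0.57/0.41 = 1.3902.
Posterior odds = prior odds × LR = 0.54334.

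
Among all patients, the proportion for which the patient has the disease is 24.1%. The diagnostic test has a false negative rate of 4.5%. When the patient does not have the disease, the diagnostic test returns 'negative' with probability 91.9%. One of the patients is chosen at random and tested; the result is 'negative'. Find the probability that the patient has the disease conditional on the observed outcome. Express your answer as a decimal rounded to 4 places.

P(H | E) ≈ 0.0153

Write H for 'the patient has the disease'. Prior odds H:¬H = 0.241/0.759 = 0.31752. For the 'negative' outcome, the likelihood ratio is 0.045/0.919 = 0.048966.
Posterior odds = 0.31752 × 0.048966 = 0.015548, so P(H|E) = 0.015548/(1+0.015548) = 0.0153.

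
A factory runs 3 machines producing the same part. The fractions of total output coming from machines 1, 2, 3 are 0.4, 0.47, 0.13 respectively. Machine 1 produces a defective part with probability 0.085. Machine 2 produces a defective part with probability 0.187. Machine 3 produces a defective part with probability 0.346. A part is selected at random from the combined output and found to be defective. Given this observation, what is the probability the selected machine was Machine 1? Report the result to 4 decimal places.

Posterior probability ≈ 0.2038

P(defective|M1) = 0.085; P(defective|M2) = 0.187; P(defective|M3) = 0.346.
Prior × likelihood for each source: 0.4·0.085=0.03400, 0.47·0.187=0.08789, 0.13·0.346=0.04498. Summing gives P(defective) = 0.16687.
P(Machine 1 | defective) = 0.03400 / 0.16687 = 0.2038.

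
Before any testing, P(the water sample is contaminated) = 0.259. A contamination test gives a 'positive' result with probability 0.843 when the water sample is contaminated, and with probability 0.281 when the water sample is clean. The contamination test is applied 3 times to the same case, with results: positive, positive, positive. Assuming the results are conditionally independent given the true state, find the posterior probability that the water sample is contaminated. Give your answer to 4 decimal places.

Posterior P(H) ≈ 0.9042

Let H be the event that the water sample is contaminated; start with P(H) = 0.259. P('positive'|H) = 0.843, P('positive'|¬H) = 0.281.
Update on result 1 ('positive'): P(H) ← 0.843·0.2590 / (0.843·0.2590 + 0.281·0.7410) = 0.21834/0.42656 = 0.5119.
Update on result 2 ('positive'): P(H) ← 0.843·0.5119 / (0.843·0.5119 + 0.281·0.4881) = 0.43150/0.56866 = 0.7588.
Update on result 3 ('positive'): P(H) ← 0.843·0.7588 / (0.843·0.7588 + 0.281·0.2412) = 0.63966/0.70744 = 0.9042.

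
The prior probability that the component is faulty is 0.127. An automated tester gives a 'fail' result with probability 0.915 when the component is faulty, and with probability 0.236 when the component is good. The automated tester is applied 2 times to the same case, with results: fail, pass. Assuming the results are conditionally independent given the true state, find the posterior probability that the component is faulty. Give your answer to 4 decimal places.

Posterior P(H) ≈ 0.0590

Let H be the event that the component is faulty; start with P(H) = 0.127. P('fail'|H) = 0.915, P('fail'|¬H) = 0.236.
Update on result 1 ('fail'): P(H) ← 0.915·0.1270 / (0.915·0.1270 + 0.236·0.8730) = 0.11621/0.32223 = 0.3606.
Update on result 2 ('pass'): P(H) ← 0.085·0.3606 / (0.085·0.3606 + 0.764·0.6394) = 0.030653/0.51914 = 0.0590.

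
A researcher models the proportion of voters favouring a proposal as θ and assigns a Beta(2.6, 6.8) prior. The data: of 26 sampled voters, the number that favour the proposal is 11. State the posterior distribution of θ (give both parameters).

Observing 11 successes and 15 failures updates Beta(2.6, 6.8) by adding the success and failure counts to the two shape parameters: α = 2.6+11 = 13.6, β = 6.8+15 = 21.8.

Posterior: Beta(13.6, 21.8)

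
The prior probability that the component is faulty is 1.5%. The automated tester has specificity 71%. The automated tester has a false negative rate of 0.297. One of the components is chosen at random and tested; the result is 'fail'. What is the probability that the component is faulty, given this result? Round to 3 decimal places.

P(H | E) ≈ 0.036

Write H for 'the component is faulty'. Prior odds H:¬H = 0.015/0.985 = 0.015228. For the 'fail' outcome, the likelihood ratio is 0.703/0.29 = 2.4241.
Posterior odds = 0.015228 × 2.4241 = 0.036916, so P(H|E) = 0.036916/(1+0.036916) = 0.036.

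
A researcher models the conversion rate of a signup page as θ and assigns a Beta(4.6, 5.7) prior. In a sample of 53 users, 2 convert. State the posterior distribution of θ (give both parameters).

Observing 2 successes and 51 failures updates Beta(4.6, 5.7) by adding the success and failure counts to the two shape parameters: α = 4.6+2 = 6.6, β = 5.7+51 = 56.7.

Posterior: Beta(6.6, 56.7)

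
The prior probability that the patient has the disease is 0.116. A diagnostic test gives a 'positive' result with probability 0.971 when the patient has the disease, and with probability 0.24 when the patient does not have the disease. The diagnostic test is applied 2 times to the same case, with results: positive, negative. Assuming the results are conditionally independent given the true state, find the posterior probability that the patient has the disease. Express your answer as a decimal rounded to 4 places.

Let H be the event that the patient has the disease; start with P(H) = 0.116. P('positive'|H) = 0.971, P('positive'|¬H) = 0.24.
Update on result 1 ('positive'): P(H) ← 0.971·0.1160 / (0.971·0.1160 + 0.24·0.8840) = 0.11264/0.32480 = 0.3468.
Update on result 2 ('negative'): P(H) ← 0.029·0.3468 / (0.029·0.3468 + 0.76·0.6532) = 0.010057/0.50650 = 0.0199.

Posterior P(H) ≈ 0.0199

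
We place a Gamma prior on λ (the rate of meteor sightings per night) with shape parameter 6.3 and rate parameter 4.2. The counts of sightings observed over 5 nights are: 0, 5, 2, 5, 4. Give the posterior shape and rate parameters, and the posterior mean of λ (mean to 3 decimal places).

The Poisson likelihood adds the total count to the shape and the number of exposure periods to the rate. Here ∑xᵢ = 16 and n = 5, so shape 6.3→22.3 and rate 4.2→9.2.
Posterior mean = shape/rate = 22.3/9.2 = 2.424.

Posterior: Gamma(shape=22.3, rate=9.2); mean ≈ 2.424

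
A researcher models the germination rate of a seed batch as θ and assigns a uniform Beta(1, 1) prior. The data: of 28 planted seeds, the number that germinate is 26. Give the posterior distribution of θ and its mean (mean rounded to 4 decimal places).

Observing 26 successes and 2 failures updates Beta(1, 1) by adding the success and failure counts to the two shape parameters: α = 1+26 = 27, β = 1+2 = 3.
E[θ | data] = 27/(27+3) = 0.9000.

Posterior: Beta(27, 3); mean ≈ 0.9000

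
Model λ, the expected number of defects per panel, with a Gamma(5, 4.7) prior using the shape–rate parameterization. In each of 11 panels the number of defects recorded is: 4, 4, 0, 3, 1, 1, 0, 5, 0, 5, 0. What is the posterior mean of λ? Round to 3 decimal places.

The Poisson likelihood adds the total count to the shape and the number of exposure periods to the rate. Here ∑xᵢ = 23 and n = 11, so shape 5→28 and rate 4.7→15.7.
Posterior mean = shape/rate = 28/15.7 = 1.783.

Posterior mean ≈ 1.783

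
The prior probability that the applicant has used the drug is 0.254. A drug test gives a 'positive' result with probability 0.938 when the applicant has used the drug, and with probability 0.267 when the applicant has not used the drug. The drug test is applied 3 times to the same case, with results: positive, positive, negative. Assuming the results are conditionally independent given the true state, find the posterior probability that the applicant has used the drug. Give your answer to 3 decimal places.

With H the event that the applicant has used the drug, the joint likelihood of the observed sequence is P(data|H) = 0.938·0.938·0.062 = 0.054550 and P(data|¬H) = 0.267·0.267·0.733 = 0.052255.
Bayes: P(H|data) = 0.254·0.054550 / (0.254·0.054550 + 0.746·0.052255) = 0.013856/0.052838 = 0.2622.

Posterior P(H) ≈ 0.262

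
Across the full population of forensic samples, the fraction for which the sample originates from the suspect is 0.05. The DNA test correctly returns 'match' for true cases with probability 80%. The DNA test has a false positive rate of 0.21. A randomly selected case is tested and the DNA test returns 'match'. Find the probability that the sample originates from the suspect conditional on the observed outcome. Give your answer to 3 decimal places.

P(H | E) ≈ 0.167

Write H for 'the sample originates from the suspect'. Prior odds H:¬H = 0.05/0.95 = 0.052632. For the 'match' outcome, the likelihood ratio is 0.8/0.21 = 3.8095.
Posterior odds = 0.052632 × 3.8095 = 0.20050, so P(H|E) = 0.20050/(1+0.20050) = 0.167.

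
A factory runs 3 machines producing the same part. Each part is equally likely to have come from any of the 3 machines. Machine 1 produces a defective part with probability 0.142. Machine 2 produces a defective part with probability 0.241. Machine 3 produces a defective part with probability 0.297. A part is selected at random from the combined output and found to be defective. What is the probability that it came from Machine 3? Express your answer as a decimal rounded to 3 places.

P(defective|M1) = 0.142; P(defective|M2) = 0.241; P(defective|M3) = 0.297.
Prior × likelihood for each source: 0.333333·0.142=0.04733, 0.333333·0.241=0.08033, 0.333333·0.297=0.09900. Summing gives P(defective) = 0.22667.
P(Machine 3 | defective) = 0.09900 / 0.22667 = 0.437.

Posterior probability ≈ 0.437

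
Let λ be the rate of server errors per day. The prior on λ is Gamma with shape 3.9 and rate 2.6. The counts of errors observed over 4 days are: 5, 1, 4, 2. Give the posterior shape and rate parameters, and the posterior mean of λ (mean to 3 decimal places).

The Poisson likelihood adds the total count to the shape and the number of exposure periods to the rate. Here ∑xᵢ = 12 and n = 4, so shape 3.9→15.9 and rate 2.6→6.6.
E[λ | data] = 15.9/6.6 = 2.409.

Posterior: Gamma(shape=15.9, rate=6.6); mean ≈ 2.409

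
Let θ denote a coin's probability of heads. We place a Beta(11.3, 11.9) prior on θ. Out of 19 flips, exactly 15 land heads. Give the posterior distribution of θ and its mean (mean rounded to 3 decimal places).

Observing 15 successes and 4 failures updates Beta(11.3, 11.9) by adding the success and failure counts to the two shape parameters: α = 11.3+15 = 26.3, β = 11.9+4 = 15.9.
E[θ | data] = 26.3/(26.3+15.9) = 0.623.

Posterior: Beta(26.3, 15.9); mean ≈ 0.623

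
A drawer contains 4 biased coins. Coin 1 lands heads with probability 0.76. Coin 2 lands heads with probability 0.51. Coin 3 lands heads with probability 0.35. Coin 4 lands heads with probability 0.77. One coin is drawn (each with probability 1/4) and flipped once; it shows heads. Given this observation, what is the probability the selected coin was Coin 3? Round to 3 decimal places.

P(heads|C1) = 0.76; P(heads|C2) = 0.51; P(heads|C3) = 0.35; P(heads|C4) = 0.77.
Prior × likelihood for each source: 0.25·0.76=0.1900, 0.25·0.51=0.1275, 0.25·0.35=0.08750, 0.25·0.77=0.1925. Summing gives P(heads) = 0.59750.
P(Coin 3 | heads) = 0.08750 / 0.59750 = 0.146.

Posterior probability ≈ 0.146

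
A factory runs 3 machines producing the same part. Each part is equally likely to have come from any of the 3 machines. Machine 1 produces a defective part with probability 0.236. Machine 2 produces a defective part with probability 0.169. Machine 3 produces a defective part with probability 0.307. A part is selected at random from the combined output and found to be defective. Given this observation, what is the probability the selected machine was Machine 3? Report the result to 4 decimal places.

Posterior probability ≈ 0.4312

P(defective|M1) = 0.236; P(defective|M2) = 0.169; P(defective|M3) = 0.307.
Prior × likelihood for each source: 0.333333·0.236=0.07867, 0.333333·0.169=0.05633, 0.333333·0.307=0.1023. Summing gives P(defective) = 0.23733.
P(Machine 3 | defective) = 0.1023 / 0.23733 = 0.4312.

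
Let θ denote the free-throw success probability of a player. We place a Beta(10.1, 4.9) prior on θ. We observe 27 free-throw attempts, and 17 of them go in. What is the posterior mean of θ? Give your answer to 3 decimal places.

The binomial likelihood is conjugate to the Beta prior: with 17 successes and 10 failures, the posterior is Beta(10.1+17, 4.9+10) = Beta(27.1, 14.9).
Posterior mean = α/(α+β) = 27.1/42 = 0.645.

Posterior mean ≈ 0.645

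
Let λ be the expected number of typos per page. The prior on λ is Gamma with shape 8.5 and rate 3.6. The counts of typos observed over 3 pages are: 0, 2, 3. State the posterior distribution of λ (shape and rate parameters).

Posterior: Gamma(shape=13.5, rate=6.6)

The Poisson likelihood adds the total count to the shape and the number of exposure periods to the rate. Here ∑xᵢ = 5 and n = 3, so shape 8.5→13.5 and rate 3.6→6.6.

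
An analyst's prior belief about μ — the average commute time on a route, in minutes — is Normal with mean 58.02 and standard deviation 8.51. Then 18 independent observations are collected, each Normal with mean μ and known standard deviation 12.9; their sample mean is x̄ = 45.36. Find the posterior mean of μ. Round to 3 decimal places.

Posterior mean ≈ 46.793

Prior precision 1/τ₀² = 1/8.51² = 0.0138083; data precision n/σ² = 18/12.9² = 0.108167.
Posterior precision = 0.0138083 + 0.108167 = 0.121975.
Posterior mean = (0.0138083·58.02 + 0.108167·45.36) / 0.121975 = 46.793.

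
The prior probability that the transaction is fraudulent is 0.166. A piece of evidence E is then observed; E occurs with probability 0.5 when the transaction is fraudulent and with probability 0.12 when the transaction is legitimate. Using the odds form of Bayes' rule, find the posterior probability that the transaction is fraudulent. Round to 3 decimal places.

Posterior probability ≈ 0.453

Prior odds = 0.166/(1−0.166) = 0.19904. In log-odds, ln(0.19904) = -1.6142.
Add log likelihood ratio: ln(4.1667) = 1.4271.
Posterior log-odds = -0.18713, so posterior odds = exp(-0.18713) = 0.82934. Converting, P(H|E) = 0.82934/1.8293 = 0.453.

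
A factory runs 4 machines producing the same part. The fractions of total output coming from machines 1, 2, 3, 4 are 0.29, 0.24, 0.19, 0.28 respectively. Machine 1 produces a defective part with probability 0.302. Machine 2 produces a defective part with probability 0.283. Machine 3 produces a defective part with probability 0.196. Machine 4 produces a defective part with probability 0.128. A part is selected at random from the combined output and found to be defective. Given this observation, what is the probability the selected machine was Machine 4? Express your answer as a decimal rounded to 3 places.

P(defective|M1) = 0.302; P(defective|M2) = 0.283; P(defective|M3) = 0.196; P(defective|M4) = 0.128.
Prior × likelihood for each source: 0.29·0.302=0.08758, 0.24·0.283=0.06792, 0.19·0.196=0.03724, 0.28·0.128=0.03584. Summing gives P(defective) = 0.22858.
P(Machine 4 | defective) = 0.03584 / 0.22858 = 0.157.

Posterior probability ≈ 0.157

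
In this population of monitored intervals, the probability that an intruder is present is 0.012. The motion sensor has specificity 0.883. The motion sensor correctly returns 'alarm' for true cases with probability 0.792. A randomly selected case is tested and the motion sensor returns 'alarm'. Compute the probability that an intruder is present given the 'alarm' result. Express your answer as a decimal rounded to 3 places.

P(H | E) ≈ 0.076

Let H be the event that an intruder is present. P(H) = 0.012, so P(¬H) = 0.988. With E the 'alarm' result, P(E|H) = 0.792 and P(E|¬H) = 0.117.
P(E) = 0.792·0.012 + 0.117·0.988 = 0.0095040 + 0.11560 = 0.12510.
By Bayes' theorem, P(H|E) = 0.0095040 / 0.12510 = 0.076.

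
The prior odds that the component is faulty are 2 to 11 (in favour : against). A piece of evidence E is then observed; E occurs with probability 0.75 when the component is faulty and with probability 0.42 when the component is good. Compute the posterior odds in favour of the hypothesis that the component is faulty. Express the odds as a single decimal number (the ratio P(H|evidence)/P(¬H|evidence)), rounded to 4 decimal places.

Prior odds = 2/11 = 0.18182.
Likelihood ratio for E = 0.75/0.42 = 1.7857.
Posterior odds = prior odds × LR = 0.32468.

Posterior odds ≈ 0.3247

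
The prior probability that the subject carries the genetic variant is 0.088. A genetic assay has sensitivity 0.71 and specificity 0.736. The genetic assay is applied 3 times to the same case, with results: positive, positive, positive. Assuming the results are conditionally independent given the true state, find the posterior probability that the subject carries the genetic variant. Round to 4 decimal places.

With H the event that the subject carries the genetic variant, the joint likelihood of the observed sequence is P(data|H) = 0.71·0.71·0.71 = 0.35791 and P(data|¬H) = 0.264·0.264·0.264 = 0.018400.
Bayes: P(H|data) = 0.088·0.35791 / (0.088·0.35791 + 0.912·0.018400) = 0.031496/0.048277 = 0.6524.

Posterior P(H) ≈ 0.6524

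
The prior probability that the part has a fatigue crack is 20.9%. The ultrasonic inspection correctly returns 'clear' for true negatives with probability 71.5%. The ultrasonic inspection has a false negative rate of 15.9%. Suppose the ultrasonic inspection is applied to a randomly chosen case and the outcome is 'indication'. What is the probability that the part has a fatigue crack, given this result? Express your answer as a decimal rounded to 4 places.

P(H | E) ≈ 0.4381

Let H be the event that the part has a fatigue crack. P(H) = 0.209, so P(¬H) = 0.791. With E the 'indication' result, P(E|H) = 0.841 and P(E|¬H) = 0.285.
P(E) = 0.841·0.209 + 0.285·0.791 = 0.17577 + 0.22543 = 0.40120.
By Bayes' theorem, P(H|E) = 0.17577 / 0.40120 = 0.4381.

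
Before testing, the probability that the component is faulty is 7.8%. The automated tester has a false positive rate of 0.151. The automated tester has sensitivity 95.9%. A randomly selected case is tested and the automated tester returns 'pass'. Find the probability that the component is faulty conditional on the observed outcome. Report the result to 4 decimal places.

P(H | E) ≈ 0.0041

Write H for 'the component is faulty'. Prior odds H:¬H = 0.078/0.922 = 0.084599. For the 'pass' outcome, the likelihood ratio is 0.041/0.849 = 0.048292.
Posterior odds = 0.084599 × 0.048292 = 0.0040854, so P(H|E) = 0.0040854/(1+0.0040854) = 0.0041.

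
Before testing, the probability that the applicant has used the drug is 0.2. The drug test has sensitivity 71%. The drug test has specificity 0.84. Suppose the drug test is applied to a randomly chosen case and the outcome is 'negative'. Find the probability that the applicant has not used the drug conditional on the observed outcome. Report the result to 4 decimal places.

Let H be the event that the applicant has used the drug. P(H) = 0.2, so P(¬H) = 0.8. With E the 'negative' result, P(E|H) = 0.29 and P(E|¬H) = 0.84.
P(E) = 0.29·0.2 + 0.84·0.8 = 0.058000 + 0.67200 = 0.73000.
By Bayes' theorem, P(H|E) = 0.058000 / 0.73000 = 0.0795. Hence P(¬H|E) = 1 − 0.0795 = 0.9205.

P(¬H | E) ≈ 0.9205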